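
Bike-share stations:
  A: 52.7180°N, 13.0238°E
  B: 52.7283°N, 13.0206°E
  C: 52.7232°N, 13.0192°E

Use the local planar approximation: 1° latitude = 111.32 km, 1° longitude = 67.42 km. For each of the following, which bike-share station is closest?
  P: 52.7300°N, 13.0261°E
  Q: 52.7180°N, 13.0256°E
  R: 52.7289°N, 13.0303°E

P at 52.7300°N, 13.0261°E:
  A: √((-0.0120·111.32)² + (-0.0023·67.42)²) = √(1.784469 + 0.024045) = 1.3448 km
  B: √((-0.0017·111.32)² + (-0.0055·67.42)²) = √(0.035813 + 0.137500) = 0.4163 km
  C: √((-0.0068·111.32)² + (-0.0069·67.42)²) = √(0.573013 + 0.216409) = 0.8885 km
  → nearest: B (0.4163 km)
Q at 52.7180°N, 13.0256°E:
  A: √((0.0000·111.32)² + (-0.0018·67.42)²) = √(0.000000 + 0.014727) = 0.1214 km
  B: √((0.0103·111.32)² + (-0.0050·67.42)²) = √(1.314682 + 0.113636) = 1.1951 km
  C: √((0.0052·111.32)² + (-0.0064·67.42)²) = √(0.335084 + 0.186182) = 0.7220 km
  → nearest: A (0.1214 km)
R at 52.7289°N, 13.0303°E:
  A: √((-0.0109·111.32)² + (-0.0065·67.42)²) = √(1.472310 + 0.192046) = 1.2901 km
  B: √((-0.0006·111.32)² + (-0.0097·67.42)²) = √(0.004461 + 0.427682) = 0.6574 km
  C: √((-0.0057·111.32)² + (-0.0111·67.42)²) = √(0.402621 + 0.560046) = 0.9812 km
  → nearest: B (0.6574 km)

P→B; Q→A; R→B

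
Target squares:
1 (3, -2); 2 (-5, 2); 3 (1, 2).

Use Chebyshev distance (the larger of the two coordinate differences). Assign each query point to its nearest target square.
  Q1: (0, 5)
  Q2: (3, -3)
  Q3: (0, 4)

Q1 at (0, 5):
  1: max(|3|, |-7|) = 7
  2: max(|-5|, |-3|) = 5
  3: max(|1|, |-3|) = 3
  → nearest: 3 (3)
Q2 at (3, -3):
  1: max(|0|, |1|) = 1
  2: max(|-8|, |5|) = 8
  3: max(|-2|, |5|) = 5
  → nearest: 1 (1)
Q3 at (0, 4):
  1: max(|3|, |-6|) = 6
  2: max(|-5|, |-2|) = 5
  3: max(|1|, |-2|) = 2
  → nearest: 3 (2)

Q1→3; Q2→1; Q3→3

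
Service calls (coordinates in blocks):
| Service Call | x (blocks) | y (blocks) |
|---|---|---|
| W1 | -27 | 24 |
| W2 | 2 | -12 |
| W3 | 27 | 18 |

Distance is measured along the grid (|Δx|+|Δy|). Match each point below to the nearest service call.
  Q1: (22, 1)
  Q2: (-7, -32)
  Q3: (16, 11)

Q1 at (22, 1):
  W1: |-49| + |23| = 49 + 23 = 72 blocks
  W2: |-20| + |-13| = 20 + 13 = 33 blocks
  W3: |5| + |17| = 5 + 17 = 22 blocks
  → nearest: W3 (22 blocks)
Q2 at (-7, -32):
  W1: |-20| + |56| = 20 + 56 = 76 blocks
  W2: |9| + |20| = 9 + 20 = 29 blocks
  W3: |34| + |50| = 34 + 50 = 84 blocks
  → nearest: W2 (29 blocks)
Q3 at (16, 11):
  W1: |-43| + |13| = 43 + 13 = 56 blocks
  W2: |-14| + |-23| = 14 + 23 = 37 blocks
  W3: |11| + |7| = 11 + 7 = 18 blocks
  → nearest: W3 (18 blocks)

Q1→W3; Q2→W2; Q3→W3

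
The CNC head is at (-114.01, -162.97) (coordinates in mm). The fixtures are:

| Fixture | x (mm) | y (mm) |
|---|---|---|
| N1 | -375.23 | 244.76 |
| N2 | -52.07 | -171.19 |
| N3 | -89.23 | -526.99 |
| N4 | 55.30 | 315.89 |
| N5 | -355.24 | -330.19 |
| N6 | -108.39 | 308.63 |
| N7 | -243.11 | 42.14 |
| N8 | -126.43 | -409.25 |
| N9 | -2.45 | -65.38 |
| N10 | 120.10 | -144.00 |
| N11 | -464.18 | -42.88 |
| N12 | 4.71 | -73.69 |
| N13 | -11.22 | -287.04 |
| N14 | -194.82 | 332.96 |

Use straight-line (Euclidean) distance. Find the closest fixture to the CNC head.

N2

Distances from (-114.01, -162.97):
N1: 484.23 mm
N2: 62.48 mm
N3: 364.86 mm
N4: 507.91 mm
N5: 293.52 mm
N6: 471.63 mm
N7: 242.36 mm
N8: 246.59 mm
N9: 148.22 mm
N10: 234.88 mm
N11: 370.19 mm
N12: 148.54 mm
N13: 161.12 mm
N14: 502.47 mm
Minimum: N2 at 62.48 mm.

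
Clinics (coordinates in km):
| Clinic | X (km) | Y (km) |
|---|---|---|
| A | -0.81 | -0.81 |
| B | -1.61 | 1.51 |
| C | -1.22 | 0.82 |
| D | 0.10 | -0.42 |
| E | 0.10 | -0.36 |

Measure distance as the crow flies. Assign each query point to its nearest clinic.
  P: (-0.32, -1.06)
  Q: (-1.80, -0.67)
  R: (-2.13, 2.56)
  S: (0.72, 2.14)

P→A; Q→A; R→B; S→C

P at (-0.32, -1.06):
  A: √((-0.49)² + (0.25)²) = √(0.2401 + 0.0625) = 0.55 km
  B: √((-1.29)² + (2.57)²) = √(1.6641 + 6.6049) = 2.88 km
  C: √((-0.90)² + (1.88)²) = √(0.8100 + 3.5344) = 2.08 km
  D: √((0.42)² + (0.64)²) = √(0.1764 + 0.4096) = 0.77 km
  E: √((0.42)² + (0.70)²) = √(0.1764 + 0.4900) = 0.82 km
  → nearest: A (0.55 km)
Q at (-1.80, -0.67):
  A: √((0.99)² + (-0.14)²) = √(0.9801 + 0.0196) = 1.00 km
  B: √((0.19)² + (2.18)²) = √(0.0361 + 4.7524) = 2.19 km
  C: √((0.58)² + (1.49)²) = √(0.3364 + 2.2201) = 1.60 km
  D: √((1.90)² + (0.25)²) = √(3.6100 + 0.0625) = 1.92 km
  E: √((1.90)² + (0.31)²) = √(3.6100 + 0.0961) = 1.93 km
  → nearest: A (1.00 km)
R at (-2.13, 2.56):
  A: √((1.32)² + (-3.37)²) = √(1.7424 + 11.3569) = 3.62 km
  B: √((0.52)² + (-1.05)²) = √(0.2704 + 1.1025) = 1.17 km
  C: √((0.91)² + (-1.74)²) = √(0.8281 + 3.0276) = 1.96 km
  D: √((2.23)² + (-2.98)²) = √(4.9729 + 8.8804) = 3.72 km
  E: √((2.23)² + (-2.92)²) = √(4.9729 + 8.5264) = 3.67 km
  → nearest: B (1.17 km)
S at (0.72, 2.14):
  A: √((-1.53)² + (-2.95)²) = √(2.3409 + 8.7025) = 3.32 km
  B: √((-2.33)² + (-0.63)²) = √(5.4289 + 0.3969) = 2.41 km
  C: √((-1.94)² + (-1.32)²) = √(3.7636 + 1.7424) = 2.35 km
  D: √((-0.62)² + (-2.56)²) = √(0.3844 + 6.5536) = 2.63 km
  E: √((-0.62)² + (-2.50)²) = √(0.3844 + 6.2500) = 2.58 km
  → nearest: C (2.35 km)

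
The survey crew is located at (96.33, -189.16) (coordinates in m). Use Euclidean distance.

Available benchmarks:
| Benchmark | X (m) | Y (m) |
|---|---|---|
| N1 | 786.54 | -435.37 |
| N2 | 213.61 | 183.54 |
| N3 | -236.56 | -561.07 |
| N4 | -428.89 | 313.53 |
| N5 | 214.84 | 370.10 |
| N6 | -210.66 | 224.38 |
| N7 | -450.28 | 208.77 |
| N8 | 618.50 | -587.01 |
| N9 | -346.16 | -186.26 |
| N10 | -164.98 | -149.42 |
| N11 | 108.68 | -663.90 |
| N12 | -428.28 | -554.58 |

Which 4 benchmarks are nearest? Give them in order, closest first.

N10, N2, N9, N11

Distances from (96.33, -189.16):
N1: √((690.21)² + (-246.21)²) = √(476389.8441 + 60619.3641) = 732.81 m
N2: √((117.28)² + (372.70)²) = √(13754.5984 + 138905.2900) = 390.72 m
N3: √((-332.89)² + (-371.91)²) = √(110815.7521 + 138317.0481) = 499.13 m
N4: √((-525.22)² + (502.69)²) = √(275856.0484 + 252697.2361) = 727.02 m
N5: √((118.51)² + (559.26)²) = √(14044.6201 + 312771.7476) = 571.68 m
N6: √((-306.99)² + (413.54)²) = √(94242.8601 + 171015.3316) = 515.03 m
N7: √((-546.61)² + (397.93)²) = √(298782.4921 + 158348.2849) = 676.11 m
N8: √((522.17)² + (-397.85)²) = √(272661.5089 + 158284.6225) = 656.46 m
N9: √((-442.49)² + (2.90)²) = √(195797.4001 + 8.4100) = 442.50 m
N10: √((-261.31)² + (39.74)²) = √(68282.9161 + 1579.2676) = 264.31 m
N11: √((12.35)² + (-474.74)²) = √(152.5225 + 225378.0676) = 474.90 m
N12: √((-524.61)² + (-365.42)²) = √(275215.6521 + 133531.7764) = 639.33 m
Sorted: N10 (264.31 m) < N2 (390.72 m) < N9 (442.50 m) < N11 (474.90 m) < N3 (499.13 m) < N6 (515.03 m) < …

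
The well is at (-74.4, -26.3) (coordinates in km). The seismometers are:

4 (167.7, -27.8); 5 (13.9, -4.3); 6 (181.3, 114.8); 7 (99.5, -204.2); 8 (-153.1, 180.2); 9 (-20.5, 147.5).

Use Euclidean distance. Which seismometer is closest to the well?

5

Distances from (-74.4, -26.3):
4: 242.1 km
5: 91.0 km
6: 292.0 km
7: 248.8 km
8: 221.0 km
9: 182.0 km
Minimum: 5 at 91.0 km.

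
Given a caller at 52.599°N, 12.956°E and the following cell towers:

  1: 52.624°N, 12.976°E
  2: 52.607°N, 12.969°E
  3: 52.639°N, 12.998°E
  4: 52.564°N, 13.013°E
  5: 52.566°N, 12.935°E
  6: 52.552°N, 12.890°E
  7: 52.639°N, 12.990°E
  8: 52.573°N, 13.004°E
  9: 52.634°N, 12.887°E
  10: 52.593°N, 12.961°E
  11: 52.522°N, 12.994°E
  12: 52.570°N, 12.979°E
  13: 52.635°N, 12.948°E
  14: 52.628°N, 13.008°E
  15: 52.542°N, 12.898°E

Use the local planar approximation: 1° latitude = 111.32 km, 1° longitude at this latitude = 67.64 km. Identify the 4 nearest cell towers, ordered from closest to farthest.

Distances from 52.599°N, 12.956°E:
1: √((0.025·111.32)² + (0.020·67.64)²) = √(7.74509 + 1.83007) = 3.094 km
2: √((0.008·111.32)² + (0.013·67.64)²) = √(0.79310 + 0.77320) = 1.252 km
3: √((0.040·111.32)² + (0.042·67.64)²) = √(19.82743 + 8.07060) = 5.282 km
4: √((-0.035·111.32)² + (0.057·67.64)²) = √(15.18037 + 14.86473) = 5.481 km
5: √((-0.033·111.32)² + (-0.021·67.64)²) = √(13.49504 + 2.01765) = 3.939 km
6: √((-0.047·111.32)² + (-0.066·67.64)²) = √(27.37424 + 19.92944) = 6.878 km
7: √((0.040·111.32)² + (0.034·67.64)²) = √(19.82743 + 5.28890) = 5.012 km
8: √((-0.026·111.32)² + (0.048·67.64)²) = √(8.37709 + 10.54119) = 4.350 km
9: √((0.035·111.32)² + (-0.069·67.64)²) = √(15.18037 + 21.78238) = 6.080 km
10: √((-0.006·111.32)² + (0.005·67.64)²) = √(0.44612 + 0.11438) = 0.749 km
11: √((-0.077·111.32)² + (0.038·67.64)²) = √(73.47301 + 6.60654) = 8.949 km
12: √((-0.029·111.32)² + (0.023·67.64)²) = √(10.42179 + 2.42026) = 3.584 km
13: √((0.036·111.32)² + (-0.008·67.64)²) = √(16.06022 + 0.29281) = 4.044 km
14: √((0.029·111.32)² + (0.052·67.64)²) = √(10.42179 + 12.37126) = 4.774 km
15: √((-0.057·111.32)² + (-0.058·67.64)²) = √(40.26207 + 15.39087) = 7.460 km
Sorted: 10 (0.749 km) < 2 (1.252 km) < 1 (3.094 km) < 12 (3.584 km) < 5 (3.939 km) < 13 (4.044 km) < …

10, 2, 1, 12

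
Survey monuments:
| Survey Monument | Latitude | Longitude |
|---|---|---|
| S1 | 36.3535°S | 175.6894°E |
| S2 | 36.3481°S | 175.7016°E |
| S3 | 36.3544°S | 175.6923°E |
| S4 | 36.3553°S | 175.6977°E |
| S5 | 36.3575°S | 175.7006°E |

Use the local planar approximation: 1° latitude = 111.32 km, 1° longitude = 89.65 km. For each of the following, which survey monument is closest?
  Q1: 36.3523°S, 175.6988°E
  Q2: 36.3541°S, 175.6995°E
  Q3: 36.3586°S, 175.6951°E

Q1 at 36.3523°S, 175.6988°E:
  S1: √((-0.0012·111.32)² + (-0.0094·89.65)²) = √(0.017844685 + 0.710160144) = 0.8532320 km
  S2: √((0.0042·111.32)² + (0.0028·89.65)²) = √(0.218597392 + 0.063011040) = 0.5306679 km
  S3: √((-0.0021·111.32)² + (-0.0065·89.65)²) = √(0.054649348 + 0.339568426) = 0.6278676 km
  S4: √((-0.0030·111.32)² + (-0.0011·89.65)²) = √(0.111529282 + 0.009724918) = 0.3482157 km
  S5: √((-0.0052·111.32)² + (0.0018·89.65)²) = √(0.335083530 + 0.026040277) = 0.6009358 km
  → nearest: S4 (0.3482157 km)
Q2 at 36.3541°S, 175.6995°E:
  S1: √((0.0006·111.32)² + (-0.0101·89.65)²) = √(0.004461171 + 0.819866866) = 0.9079251 km
  S2: √((0.0060·111.32)² + (0.0021·89.65)²) = √(0.446117126 + 0.035443710) = 0.6939458 km
  S3: √((-0.0003·111.32)² + (-0.0072·89.65)²) = √(0.001115293 + 0.416644430) = 0.6463433 km
  S4: √((-0.0012·111.32)² + (-0.0018·89.65)²) = √(0.017844685 + 0.026040277) = 0.2094874 km
  S5: √((-0.0034·111.32)² + (0.0011·89.65)²) = √(0.143253166 + 0.009724918) = 0.3911241 km
  → nearest: S4 (0.2094874 km)
Q3 at 36.3586°S, 175.6951°E:
  S1: √((0.0051·111.32)² + (-0.0057·89.65)²) = √(0.322319624 + 0.261126110) = 0.7638362 km
  S2: √((0.0105·111.32)² + (0.0065·89.65)²) = √(1.366233700 + 0.339568426) = 1.3060636 km
  S3: √((0.0042·111.32)² + (-0.0028·89.65)²) = √(0.218597392 + 0.063011040) = 0.5306679 km
  S4: √((0.0033·111.32)² + (0.0026·89.65)²) = √(0.134950431 + 0.054330948) = 0.4350648 km
  S5: √((0.0011·111.32)² + (0.0055·89.65)²) = √(0.014994492 + 0.243122956) = 0.5080526 km
  → nearest: S4 (0.4350648 km)

Q1→S4; Q2→S4; Q3→S4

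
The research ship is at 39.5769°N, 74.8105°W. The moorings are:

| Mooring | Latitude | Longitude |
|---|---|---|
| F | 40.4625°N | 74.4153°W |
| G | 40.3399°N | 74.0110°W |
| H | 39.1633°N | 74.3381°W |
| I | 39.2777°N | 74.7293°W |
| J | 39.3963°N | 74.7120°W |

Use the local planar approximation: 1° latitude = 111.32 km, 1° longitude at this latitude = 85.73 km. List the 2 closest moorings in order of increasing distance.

Distances from 39.5769°N, 74.8105°W:
F: √((0.8856·111.32)² + (0.3952·85.73)²) = √(9719.000648 + 1147.888009) = 104.2444 km
G: √((0.7630·111.32)² + (0.7995·85.73)²) = √(7214.321149 + 4697.887187) = 109.1431 km
H: √((-0.4136·111.32)² + (0.4724·85.73)²) = √(2119.861344 + 1640.157013) = 61.3190 km
I: √((-0.2992·111.32)² + (0.0812·85.73)²) = √(1109.352519 + 48.459364) = 34.0266 km
J: √((-0.1806·111.32)² + (0.0985·85.73)²) = √(404.186578 + 71.307976) = 21.8058 km
Sorted: J (21.8058 km) < I (34.0266 km) < H (61.3190 km) < F (104.2444 km) < …

J, I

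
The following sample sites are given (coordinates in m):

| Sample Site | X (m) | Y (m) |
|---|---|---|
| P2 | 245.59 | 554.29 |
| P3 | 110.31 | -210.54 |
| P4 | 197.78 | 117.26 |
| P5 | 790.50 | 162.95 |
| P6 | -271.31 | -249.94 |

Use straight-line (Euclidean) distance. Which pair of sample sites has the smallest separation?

Pairwise distances:
P2–P3: 776.70 m
P2–P4: 439.64 m
P2–P5: 670.88 m
P2–P6: 956.02 m
P3–P4: 339.27 m
P3–P5: 775.99 m
P3–P6: 383.65 m
P4–P5: 594.48 m
P4–P6: 595.72 m
P5–P6: 1139.26 m
Closest pair: P3–P4 at 339.27 m.

P3 and P4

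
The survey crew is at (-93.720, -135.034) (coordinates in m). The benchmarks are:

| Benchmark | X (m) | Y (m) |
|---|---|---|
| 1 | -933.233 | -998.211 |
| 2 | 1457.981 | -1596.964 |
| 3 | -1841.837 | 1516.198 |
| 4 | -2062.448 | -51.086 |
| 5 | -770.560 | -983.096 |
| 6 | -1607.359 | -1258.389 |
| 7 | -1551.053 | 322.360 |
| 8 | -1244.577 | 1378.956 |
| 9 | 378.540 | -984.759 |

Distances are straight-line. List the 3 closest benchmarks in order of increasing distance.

9, 5, 1

Distances from (-93.720, -135.034):
1: √((-839.513)² + (-863.177)²) = √(704782.07717 + 745074.53333) = 1204.100 m
2: √((1551.701)² + (-1461.930)²) = √(2407775.99340 + 2137239.32490) = 2131.904 m
3: √((-1748.117)² + (1651.232)²) = √(3055913.04569 + 2726567.11782) = 2404.679 m
4: √((-1968.728)² + (83.948)²) = √(3875889.93798 + 7047.26670) = 1970.517 m
5: √((-676.840)² + (-848.062)²) = √(458112.38560 + 719209.15584) = 1085.044 m
6: √((-1513.639)² + (-1123.355)²) = √(2291103.02232 + 1261926.45602) = 1884.948 m
7: √((-1457.333)² + (457.394)²) = √(2123819.47289 + 209209.27124) = 1527.426 m
8: √((-1150.857)² + (1513.990)²) = √(1324471.83445 + 2292165.72010) = 1901.746 m
9: √((472.260)² + (-849.725)²) = √(223029.50760 + 722032.57563) = 972.143 m
Sorted: 9 (972.143 m) < 5 (1085.044 m) < 1 (1204.100 m) < 7 (1527.426 m) < 6 (1884.948 m) < …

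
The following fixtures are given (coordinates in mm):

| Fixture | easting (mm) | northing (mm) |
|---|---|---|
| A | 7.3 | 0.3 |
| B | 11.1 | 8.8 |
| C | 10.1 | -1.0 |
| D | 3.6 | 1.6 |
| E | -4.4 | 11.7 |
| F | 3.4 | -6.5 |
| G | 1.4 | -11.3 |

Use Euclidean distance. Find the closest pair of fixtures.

Pairwise distances:
A–B: √((3.8)² + (8.5)²) = √(14.440 + 72.250) = 9.3 mm
A–C: √((2.8)² + (-1.3)²) = √(7.840 + 1.690) = 3.1 mm
A–D: √((-3.7)² + (1.3)²) = √(13.690 + 1.690) = 3.9 mm
A–E: √((-11.7)² + (11.4)²) = √(136.890 + 129.960) = 16.3 mm
A–F: √((-3.9)² + (-6.8)²) = √(15.210 + 46.240) = 7.8 mm
A–G: √((-5.9)² + (-11.6)²) = √(34.810 + 134.560) = 13.0 mm
B–C: √((-1.0)² + (-9.8)²) = √(1.000 + 96.040) = 9.9 mm
B–D: √((-7.5)² + (-7.2)²) = √(56.250 + 51.840) = 10.4 mm
B–E: √((-15.5)² + (2.9)²) = √(240.250 + 8.410) = 15.8 mm
B–F: √((-7.7)² + (-15.3)²) = √(59.290 + 234.090) = 17.1 mm
B–G: √((-9.7)² + (-20.1)²) = √(94.090 + 404.010) = 22.3 mm
C–D: √((-6.5)² + (2.6)²) = √(42.250 + 6.760) = 7.0 mm
C–E: √((-14.5)² + (12.7)²) = √(210.250 + 161.290) = 19.3 mm
C–F: √((-6.7)² + (-5.5)²) = √(44.890 + 30.250) = 8.7 mm
C–G: √((-8.7)² + (-10.3)²) = √(75.690 + 106.090) = 13.5 mm
D–E: √((-8.0)² + (10.1)²) = √(64.000 + 102.010) = 12.9 mm
D–F: √((-0.2)² + (-8.1)²) = √(0.040 + 65.610) = 8.1 mm
D–G: √((-2.2)² + (-12.9)²) = √(4.840 + 166.410) = 13.1 mm
E–F: √((7.8)² + (-18.2)²) = √(60.840 + 331.240) = 19.8 mm
E–G: √((5.8)² + (-23.0)²) = √(33.640 + 529.000) = 23.7 mm
F–G: √((-2.0)² + (-4.8)²) = √(4.000 + 23.040) = 5.2 mm
Closest pair: A–C at 3.1 mm.

A and C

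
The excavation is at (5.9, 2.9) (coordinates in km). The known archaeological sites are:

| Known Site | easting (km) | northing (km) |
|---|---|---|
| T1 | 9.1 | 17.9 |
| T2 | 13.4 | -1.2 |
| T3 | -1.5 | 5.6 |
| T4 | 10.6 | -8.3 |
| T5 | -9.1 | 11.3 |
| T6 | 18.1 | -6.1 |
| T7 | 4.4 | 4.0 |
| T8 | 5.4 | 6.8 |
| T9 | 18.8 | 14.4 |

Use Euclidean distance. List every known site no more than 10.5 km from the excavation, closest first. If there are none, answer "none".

Distances from (5.9, 2.9):
T1: 15.3 km
T2: 8.5 km
T3: 7.9 km
T4: 12.1 km
T5: 17.2 km
T6: 15.2 km
T7: 1.9 km
T8: 3.9 km
T9: 17.3 km
Threshold 10.5 km: T7 (1.9 km), T8 (3.9 km), T3 (7.9 km), T2 (8.5 km) are within range.

T7, T8, T3, T2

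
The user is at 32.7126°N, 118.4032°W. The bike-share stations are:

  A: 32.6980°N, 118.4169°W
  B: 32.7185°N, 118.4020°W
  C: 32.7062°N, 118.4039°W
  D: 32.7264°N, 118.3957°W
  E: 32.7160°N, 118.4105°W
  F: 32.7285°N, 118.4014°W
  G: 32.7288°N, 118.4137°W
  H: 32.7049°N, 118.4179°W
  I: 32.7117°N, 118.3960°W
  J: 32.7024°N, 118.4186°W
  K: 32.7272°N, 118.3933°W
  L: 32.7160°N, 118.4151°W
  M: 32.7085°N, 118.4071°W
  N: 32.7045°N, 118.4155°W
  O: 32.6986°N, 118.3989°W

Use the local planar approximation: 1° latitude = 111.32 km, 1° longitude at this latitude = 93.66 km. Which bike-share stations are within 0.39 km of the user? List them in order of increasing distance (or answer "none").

Distances from 32.7126°N, 118.4032°W:
A: 2.0707 km
B: 0.6663 km
C: 0.7155 km
D: 1.6892 km
E: 0.7815 km
F: 1.7780 km
G: 2.0541 km
H: 1.6218 km
I: 0.6818 km
J: 1.8357 km
K: 1.8712 km
L: 1.1771 km
M: 0.5846 km
N: 1.4629 km
O: 1.6097 km
Threshold 0.39 km: none within range.

none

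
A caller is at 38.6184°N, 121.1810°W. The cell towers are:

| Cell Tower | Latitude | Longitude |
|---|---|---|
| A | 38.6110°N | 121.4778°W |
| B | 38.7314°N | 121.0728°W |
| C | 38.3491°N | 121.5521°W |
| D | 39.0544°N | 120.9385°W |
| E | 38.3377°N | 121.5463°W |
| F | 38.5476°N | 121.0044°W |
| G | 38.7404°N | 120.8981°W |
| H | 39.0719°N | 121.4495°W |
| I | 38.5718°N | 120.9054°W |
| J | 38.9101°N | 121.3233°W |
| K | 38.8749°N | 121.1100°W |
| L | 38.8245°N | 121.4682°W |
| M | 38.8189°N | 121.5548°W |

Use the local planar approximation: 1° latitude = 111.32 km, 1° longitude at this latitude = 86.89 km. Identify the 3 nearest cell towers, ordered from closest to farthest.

B, F, I

Distances from 38.6184°N, 121.1810°W:
A: √((-0.0074·111.32)² + (-0.2968·86.89)²) = √(0.678594 + 665.070045) = 25.8021 km
B: √((0.1130·111.32)² + (0.1082·86.89)²) = √(158.235266 + 88.388165) = 15.7042 km
C: √((-0.2693·111.32)² + (-0.3711·86.89)²) = √(898.709023 + 1039.732222) = 44.0277 km
D: √((0.4360·111.32)² + (0.2425·86.89)²) = √(2355.696702 + 443.979666) = 52.9120 km
E: √((-0.2807·111.32)² + (-0.3653·86.89)²) = √(976.407756 + 1007.485812) = 44.5409 km
F: √((-0.0708·111.32)² + (0.1766·86.89)²) = √(62.117349 + 235.462089) = 17.2505 km
G: √((0.1220·111.32)² + (0.2829·86.89)²) = √(184.444647 + 604.234459) = 28.0834 km
H: √((0.4535·111.32)² + (-0.2685·86.89)²) = √(2548.595888 + 544.287267) = 55.6137 km
I: √((-0.0466·111.32)² + (0.2756·86.89)²) = √(26.910281 + 573.453253) = 24.5023 km
J: √((0.2917·111.32)² + (-0.1423·86.89)²) = √(1054.433642 + 152.879550) = 34.7464 km
K: √((0.2565·111.32)² + (0.0710·86.89)²) = √(815.306931 + 38.058905) = 29.2124 km
L: √((0.2061·111.32)² + (-0.2872·86.89)²) = √(526.383635 + 622.742442) = 33.8988 km
M: √((0.2005·111.32)² + (-0.3738·86.89)²) = √(498.167223 + 1054.916751) = 39.4092 km
Sorted: B (15.7042 km) < F (17.2505 km) < I (24.5023 km) < A (25.8021 km) < G (28.0834 km) < …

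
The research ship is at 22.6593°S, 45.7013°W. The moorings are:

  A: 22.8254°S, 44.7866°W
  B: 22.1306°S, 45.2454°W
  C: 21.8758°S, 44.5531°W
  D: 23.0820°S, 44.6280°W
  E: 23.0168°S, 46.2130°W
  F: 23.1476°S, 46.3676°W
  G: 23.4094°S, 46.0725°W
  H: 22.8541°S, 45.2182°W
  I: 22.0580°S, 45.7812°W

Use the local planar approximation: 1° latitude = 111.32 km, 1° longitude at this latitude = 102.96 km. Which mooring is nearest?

H

Distances from 22.6593°S, 45.7013°W:
A: √((-0.1661·111.32)² + (0.9147·102.96)²) = √(341.889419 + 8869.403767) = 95.9755 km
B: √((0.5287·111.32)² + (0.4559·102.96)²) = √(3463.897371 + 2203.313281) = 75.2809 km
C: √((0.7835·111.32)² + (1.1482·102.96)²) = √(7607.192337 + 13975.654409) = 146.9110 km
D: √((-0.4227·111.32)² + (1.0733·102.96)²) = √(2214.169637 + 12211.789977) = 120.1081 km
E: √((-0.3575·111.32)² + (-0.5117·102.96)²) = √(1583.793250 + 2775.670449) = 66.0262 km
F: √((-0.4883·111.32)² + (-0.6663·102.96)²) = √(2954.743894 + 4706.268431) = 87.5272 km
G: √((-0.7501·111.32)² + (-0.3712·102.96)²) = √(6972.439045 + 1460.673004) = 91.8320 km
H: √((-0.1948·111.32)² + (0.4831·102.96)²) = √(470.245123 + 2474.065212) = 54.2615 km
I: √((0.6013·111.32)² + (-0.0799·102.96)²) = √(4480.523949 + 67.675368) = 67.4403 km
Minimum: H at 54.2615 km.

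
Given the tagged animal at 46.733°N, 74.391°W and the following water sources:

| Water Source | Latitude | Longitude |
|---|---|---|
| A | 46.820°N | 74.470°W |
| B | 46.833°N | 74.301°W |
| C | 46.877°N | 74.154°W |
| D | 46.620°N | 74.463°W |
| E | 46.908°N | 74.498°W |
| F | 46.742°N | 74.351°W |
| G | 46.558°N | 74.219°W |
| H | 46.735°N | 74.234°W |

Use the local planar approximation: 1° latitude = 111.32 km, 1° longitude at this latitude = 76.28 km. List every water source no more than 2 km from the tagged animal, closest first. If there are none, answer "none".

none

Distances from 46.733°N, 74.391°W:
A: √((0.087·111.32)² + (-0.079·76.28)²) = √(93.79613 + 36.31412) = 11.407 km
B: √((0.100·111.32)² + (0.090·76.28)²) = √(123.92142 + 47.13097) = 13.079 km
C: √((0.144·111.32)² + (0.237·76.28)²) = √(256.96346 + 326.82710) = 24.162 km
D: √((-0.113·111.32)² + (-0.072·76.28)²) = √(158.23527 + 30.16382) = 13.726 km
E: √((0.175·111.32)² + (-0.107·76.28)²) = √(379.50936 + 66.61759) = 21.122 km
F: √((0.009·111.32)² + (0.040·76.28)²) = √(1.00376 + 9.30982) = 3.211 km
G: √((-0.175·111.32)² + (0.172·76.28)²) = √(379.50936 + 172.13860) = 23.487 km
H: √((0.002·111.32)² + (0.157·76.28)²) = √(0.04957 + 143.42362) = 11.978 km
Threshold 2 km: none within range.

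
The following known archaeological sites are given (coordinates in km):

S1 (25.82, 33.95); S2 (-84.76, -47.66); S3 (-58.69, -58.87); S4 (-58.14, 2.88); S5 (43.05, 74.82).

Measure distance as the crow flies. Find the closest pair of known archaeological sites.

Pairwise distances:
S1–S2: 137.43 km
S1–S3: 125.53 km
S1–S4: 89.52 km
S1–S5: 44.35 km
S2–S3: 28.38 km
S2–S4: 57.12 km
S2–S5: 177.02 km
S3–S4: 61.75 km
S3–S5: 168.00 km
S4–S5: 124.16 km
Closest pair: S2–S3 at 28.38 km.

S2 and S3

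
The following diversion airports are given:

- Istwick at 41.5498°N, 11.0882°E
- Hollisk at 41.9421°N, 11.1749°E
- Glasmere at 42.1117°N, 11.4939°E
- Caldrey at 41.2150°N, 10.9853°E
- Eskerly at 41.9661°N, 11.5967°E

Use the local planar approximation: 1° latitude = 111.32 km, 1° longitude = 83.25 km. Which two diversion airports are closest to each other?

Glasmere and Eskerly

Pairwise distances:
Istwick–Hollisk: 44.2633 km
Istwick–Glasmere: 71.0866 km
Istwick–Caldrey: 38.2418 km
Istwick–Eskerly: 62.7669 km
Hollisk–Glasmere: 32.5839 km
Hollisk–Caldrey: 82.4654 km
Hollisk–Eskerly: 35.2163 km
Glasmere–Caldrey: 108.4293 km
Glasmere–Eskerly: 18.3288 km
Caldrey–Eskerly: 97.8864 km
Closest pair: Glasmere–Eskerly at 18.3288 km.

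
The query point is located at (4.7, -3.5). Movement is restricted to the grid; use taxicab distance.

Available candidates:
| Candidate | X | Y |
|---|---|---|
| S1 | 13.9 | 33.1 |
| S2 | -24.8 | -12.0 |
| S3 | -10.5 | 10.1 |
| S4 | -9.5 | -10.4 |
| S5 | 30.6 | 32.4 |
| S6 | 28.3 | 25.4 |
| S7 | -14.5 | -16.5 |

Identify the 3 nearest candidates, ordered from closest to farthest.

S4, S3, S7

Distances from (4.7, -3.5):
S1: |9.2| + |36.6| = 9.2 + 36.6 = 45.8
S2: |-29.5| + |-8.5| = 29.5 + 8.5 = 38.0
S3: |-15.2| + |13.6| = 15.2 + 13.6 = 28.8
S4: |-14.2| + |-6.9| = 14.2 + 6.9 = 21.1
S5: |25.9| + |35.9| = 25.9 + 35.9 = 61.8
S6: |23.6| + |28.9| = 23.6 + 28.9 = 52.5
S7: |-19.2| + |-13.0| = 19.2 + 13.0 = 32.2
Sorted: S4 (21.1) < S3 (28.8) < S7 (32.2) < S2 (38.0) < S1 (45.8) < …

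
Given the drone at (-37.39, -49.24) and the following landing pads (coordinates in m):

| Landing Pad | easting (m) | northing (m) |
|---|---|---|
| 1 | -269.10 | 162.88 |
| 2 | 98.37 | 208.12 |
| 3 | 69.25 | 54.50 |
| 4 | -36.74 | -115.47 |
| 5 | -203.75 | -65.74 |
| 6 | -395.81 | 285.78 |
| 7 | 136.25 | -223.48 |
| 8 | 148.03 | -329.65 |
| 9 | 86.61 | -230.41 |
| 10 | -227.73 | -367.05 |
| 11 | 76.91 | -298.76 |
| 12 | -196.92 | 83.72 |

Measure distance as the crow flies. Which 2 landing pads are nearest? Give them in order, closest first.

4, 3

Distances from (-37.39, -49.24):
1: 314.14 m
2: 290.97 m
3: 148.78 m
4: 66.23 m
5: 167.18 m
6: 490.62 m
7: 245.99 m
8: 336.17 m
9: 219.54 m
10: 370.45 m
11: 274.45 m
12: 207.67 m
Sorted: 4 (66.23 m) < 3 (148.78 m) < 5 (167.18 m) < 12 (207.67 m) < …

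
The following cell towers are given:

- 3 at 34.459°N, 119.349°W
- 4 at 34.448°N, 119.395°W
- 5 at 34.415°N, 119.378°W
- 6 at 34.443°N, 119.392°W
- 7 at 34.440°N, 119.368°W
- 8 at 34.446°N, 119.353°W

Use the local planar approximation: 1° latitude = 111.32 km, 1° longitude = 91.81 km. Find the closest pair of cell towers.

4 and 6

Pairwise distances:
3–4: 4.397 km
3–5: 5.575 km
3–6: 4.331 km
3–7: 2.742 km
3–8: 1.493 km
4–5: 3.991 km
4–6: 0.621 km
4–7: 2.634 km
4–8: 3.862 km
5–6: 3.372 km
5–7: 2.931 km
5–8: 4.145 km
6–7: 2.229 km
6–8: 3.596 km
7–8: 1.531 km
Closest pair: 4–6 at 0.621 km.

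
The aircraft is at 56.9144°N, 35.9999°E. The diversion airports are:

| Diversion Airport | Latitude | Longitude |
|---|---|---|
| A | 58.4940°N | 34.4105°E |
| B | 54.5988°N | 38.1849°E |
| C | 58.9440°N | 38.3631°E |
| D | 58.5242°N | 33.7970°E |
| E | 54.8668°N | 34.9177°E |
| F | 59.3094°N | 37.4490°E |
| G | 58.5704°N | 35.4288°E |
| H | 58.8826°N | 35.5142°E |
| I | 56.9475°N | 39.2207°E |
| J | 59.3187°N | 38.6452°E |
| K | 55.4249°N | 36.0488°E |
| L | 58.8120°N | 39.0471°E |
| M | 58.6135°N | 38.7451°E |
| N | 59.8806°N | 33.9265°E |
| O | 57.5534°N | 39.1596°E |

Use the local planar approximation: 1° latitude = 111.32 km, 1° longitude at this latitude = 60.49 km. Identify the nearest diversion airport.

K

Distances from 56.9144°N, 35.9999°E:
A: √((1.5796·111.32)² + (-1.5894·60.49)²) = √(30920.082602 + 9243.439146) = 200.4084 km
B: √((-2.3156·111.32)² + (2.1850·60.49)²) = √(66446.709186 + 17469.080721) = 289.6822 km
C: √((2.0296·111.32)² + (2.3632·60.49)²) = √(51046.656760 + 20434.693351) = 267.3600 km
D: √((1.6098·111.32)² + (-2.2029·60.49)²) = √(32113.692271 + 17756.474208) = 223.3163 km
E: √((-2.0476·111.32)² + (-1.0822·60.49)²) = √(51956.111134 + 4285.309841) = 237.1527 km
F: √((2.3950·111.32)² + (1.4491·60.49)²) = √(71081.638610 + 7683.584679) = 280.6514 km
G: √((1.6560·111.32)² + (-0.5711·60.49)²) = √(33983.418221 + 1193.414992) = 187.5549 km
H: √((1.9682·111.32)² + (-0.4857·60.49)²) = √(48004.820517 + 863.183989) = 221.0611 km
I: √((0.0331·111.32)² + (3.2208·60.49)²) = √(13.576955 + 37957.245089) = 194.8610 km
J: √((2.4043·111.32)² + (2.6453·60.49)²) = √(71634.743174 + 25604.543242) = 311.8321 km
K: √((-1.4895·111.32)² + (0.0489·60.49)²) = √(27493.334148 + 8.749533) = 165.8375 km
L: √((1.8976·111.32)² + (3.0472·60.49)²) = √(44622.689104 + 33975.752812) = 280.3541 km
M: √((1.6991·111.32)² + (2.7452·60.49)²) = √(35775.381618 + 27574.976402) = 251.6950 km
N: √((2.9662·111.32)² + (-2.0734·60.49)²) = √(109030.312400 + 15730.167871) = 353.2145 km
O: √((0.6390·111.32)² + (3.1597·60.49)²) = √(5059.971977 + 36530.773612) = 203.9381 km
Minimum: K at 165.8375 km.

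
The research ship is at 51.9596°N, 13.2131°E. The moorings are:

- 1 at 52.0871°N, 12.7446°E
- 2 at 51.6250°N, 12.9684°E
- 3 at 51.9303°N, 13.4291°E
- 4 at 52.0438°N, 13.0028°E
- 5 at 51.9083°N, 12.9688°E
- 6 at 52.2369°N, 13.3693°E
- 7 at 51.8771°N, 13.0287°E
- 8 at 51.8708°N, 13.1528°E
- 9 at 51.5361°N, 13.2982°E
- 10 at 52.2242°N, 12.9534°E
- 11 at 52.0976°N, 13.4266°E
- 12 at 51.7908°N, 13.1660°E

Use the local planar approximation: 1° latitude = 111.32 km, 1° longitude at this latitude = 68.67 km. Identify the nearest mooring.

Distances from 51.9596°N, 13.2131°E:
1: 35.1636 km
2: 40.8626 km
3: 15.1871 km
4: 17.2165 km
5: 17.7214 km
6: 32.6795 km
7: 15.6425 km
8: 10.7174 km
9: 47.5048 km
10: 34.4333 km
11: 21.2354 km
12: 19.0671 km
Minimum: 8 at 10.7174 km.

8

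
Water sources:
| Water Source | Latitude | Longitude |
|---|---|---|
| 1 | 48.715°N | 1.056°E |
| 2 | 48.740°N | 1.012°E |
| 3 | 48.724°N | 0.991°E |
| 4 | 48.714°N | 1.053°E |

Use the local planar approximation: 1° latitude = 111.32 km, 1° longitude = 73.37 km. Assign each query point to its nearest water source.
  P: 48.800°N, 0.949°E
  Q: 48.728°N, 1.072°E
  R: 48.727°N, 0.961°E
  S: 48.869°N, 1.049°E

P at 48.800°N, 0.949°E:
  1: 12.295 km
  2: 8.123 km
  3: 9.004 km
  4: 12.242 km
  → nearest: 2 (8.123 km)
Q at 48.728°N, 1.072°E:
  1: 1.863 km
  2: 4.600 km
  3: 5.960 km
  4: 2.091 km
  → nearest: 1 (1.863 km)
R at 48.727°N, 0.961°E:
  1: 7.097 km
  2: 4.012 km
  3: 2.226 km
  4: 6.903 km
  → nearest: 3 (2.226 km)
S at 48.869°N, 1.049°E:
  1: 17.151 km
  2: 14.615 km
  3: 16.693 km
  4: 17.257 km
  → nearest: 2 (14.615 km)

P→2; Q→1; R→3; S→2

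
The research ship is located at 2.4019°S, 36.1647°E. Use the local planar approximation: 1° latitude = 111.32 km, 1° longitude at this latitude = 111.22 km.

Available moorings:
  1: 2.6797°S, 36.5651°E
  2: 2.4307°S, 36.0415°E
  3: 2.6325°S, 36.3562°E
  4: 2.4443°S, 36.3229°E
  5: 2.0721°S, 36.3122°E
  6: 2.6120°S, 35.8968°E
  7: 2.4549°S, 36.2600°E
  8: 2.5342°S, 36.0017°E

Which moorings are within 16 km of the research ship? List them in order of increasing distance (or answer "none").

7, 2

Distances from 2.4019°S, 36.1647°E:
1: √((-0.2778·111.32)² + (0.4004·111.22)²) = √(956.336823 + 1983.142487) = 54.2170 km
2: √((-0.0288·111.32)² + (-0.1232·111.22)²) = √(10.278539 + 187.753135) = 14.0724 km
3: √((-0.2306·111.32)² + (0.1915·111.22)²) = √(658.969025 + 453.631640) = 33.3557 km
4: √((-0.0424·111.32)² + (0.1582·111.22)²) = √(22.278098 + 309.584166) = 18.2171 km
5: √((0.3298·111.32)² + (0.1475·111.22)²) = √(1347.869040 + 269.122385) = 40.2118 km
6: √((-0.2101·111.32)² + (-0.2679·111.22)²) = √(547.014074 + 887.791962) = 37.8788 km
7: √((-0.0530·111.32)² + (0.0953·111.22)²) = √(34.809528 + 112.344440) = 12.1307 km
8: √((-0.1323·111.32)² + (-0.1630·111.22)²) = √(216.903262 + 328.655565) = 23.3572 km
Threshold 16 km: 7 (12.1307 km), 2 (14.0724 km) are within range.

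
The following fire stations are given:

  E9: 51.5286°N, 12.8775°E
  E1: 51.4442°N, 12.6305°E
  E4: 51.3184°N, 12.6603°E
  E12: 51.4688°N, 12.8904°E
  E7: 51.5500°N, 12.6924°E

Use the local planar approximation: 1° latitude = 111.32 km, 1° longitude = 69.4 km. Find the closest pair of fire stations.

Pairwise distances:
E9–E1: 19.5478 km
E9–E4: 27.8343 km
E9–E12: 6.7169 km
E9–E7: 13.0650 km
E1–E4: 14.1559 km
E1–E12: 18.2438 km
E1–E7: 12.5367 km
E4–E12: 23.1370 km
E4–E7: 25.8778 km
E12–E7: 16.4477 km
Closest pair: E9–E12 at 6.7169 km.

E9 and E12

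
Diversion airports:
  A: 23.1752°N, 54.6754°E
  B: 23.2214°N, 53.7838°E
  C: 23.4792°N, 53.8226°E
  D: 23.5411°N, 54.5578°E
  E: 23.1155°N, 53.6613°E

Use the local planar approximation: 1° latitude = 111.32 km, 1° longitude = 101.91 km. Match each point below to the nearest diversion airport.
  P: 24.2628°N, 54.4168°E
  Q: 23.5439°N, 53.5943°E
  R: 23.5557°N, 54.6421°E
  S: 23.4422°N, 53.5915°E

P at 24.2628°N, 54.4168°E:
  A: √((-1.0876·111.32)² + (0.2586·101.91)²) = √(14658.340075 + 694.529416) = 123.9067 km
  B: √((-1.0414·111.32)² + (-0.6330·101.91)²) = √(13439.451427 + 4161.414952) = 132.6683 km
  C: √((-0.7836·111.32)² + (-0.5942·101.91)²) = √(7609.134310 + 3666.898578) = 106.1887 km
  D: √((-0.7217·111.32)² + (0.1410·101.91)²) = √(6454.458398 + 206.477070) = 81.6146 km
  E: √((-1.1473·111.32)² + (-0.7555·101.91)²) = √(16311.743458 + 5927.922819) = 149.1297 km
  → nearest: D (81.6146 km)
Q at 23.5439°N, 53.5943°E:
  A: √((-0.3687·111.32)² + (1.0811·101.91)²) = √(1684.583996 + 12138.508810) = 117.5716 km
  B: √((-0.3225·111.32)² + (0.1895·101.91)²) = √(1288.860260 + 372.951220) = 40.7653 km
  C: √((-0.0647·111.32)² + (0.2283·101.91)²) = √(51.874623 + 541.309222) = 24.3554 km
  D: √((-0.0028·111.32)² + (0.9635·101.91)²) = √(0.097154 + 9641.332068) = 98.1908 km
  E: √((-0.4284·111.32)² + (0.0670·101.91)²) = √(2274.287266 + 46.621174) = 48.1758 km
  → nearest: C (24.3554 km)
R at 23.5557°N, 54.6421°E:
  A: √((-0.3805·111.32)² + (0.0333·101.91)²) = √(1794.137475 + 11.516541) = 42.4930 km
  B: √((-0.3343·111.32)² + (-0.8583·101.91)²) = √(1384.902338 + 7650.887714) = 95.0568 km
  C: √((-0.0765·111.32)² + (-0.8195·101.91)²) = √(72.521915 + 6974.796147) = 83.9483 km
  D: √((-0.0146·111.32)² + (-0.0843·101.91)²) = √(2.641509 + 73.805504) = 8.7434 km
  E: √((-0.4402·111.32)² + (-0.9808·101.91)²) = √(2401.300281 + 9990.667778) = 111.3192 km
  → nearest: D (8.7434 km)
S at 23.4422°N, 53.5915°E:
  A: √((-0.2670·111.32)² + (1.0839·101.91)²) = √(883.423440 + 12201.466609) = 114.3892 km
  B: √((-0.2208·111.32)² + (0.1923·101.91)²) = √(604.149657 + 384.053893) = 31.4357 km
  C: √((0.0370·111.32)² + (0.2311·101.91)²) = √(16.964843 + 554.668489) = 23.9089 km
  D: √((0.0989·111.32)² + (0.9663·101.91)²) = √(121.210147 + 9697.450295) = 99.0892 km
  E: √((-0.3267·111.32)² + (0.0698·101.91)²) = √(1322.649172 + 50.599293) = 37.0574 km
  → nearest: C (23.9089 km)

P→D; Q→C; R→D; S→C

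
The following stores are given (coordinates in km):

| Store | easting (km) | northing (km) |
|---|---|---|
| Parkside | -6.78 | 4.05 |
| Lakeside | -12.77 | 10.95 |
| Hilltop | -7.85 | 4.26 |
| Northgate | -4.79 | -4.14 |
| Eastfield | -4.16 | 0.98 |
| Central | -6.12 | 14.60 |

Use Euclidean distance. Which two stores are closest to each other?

Pairwise distances:
Parkside–Lakeside: 9.14 km
Parkside–Hilltop: 1.09 km
Parkside–Northgate: 8.43 km
Parkside–Eastfield: 4.04 km
Parkside–Central: 10.57 km
Lakeside–Hilltop: 8.30 km
Lakeside–Northgate: 17.07 km
Lakeside–Eastfield: 13.17 km
Lakeside–Central: 7.59 km
Hilltop–Northgate: 8.94 km
Hilltop–Eastfield: 4.94 km
Hilltop–Central: 10.48 km
Northgate–Eastfield: 5.16 km
Northgate–Central: 18.79 km
Eastfield–Central: 13.76 km
Closest pair: Parkside–Hilltop at 1.09 km.

Parkside and Hilltop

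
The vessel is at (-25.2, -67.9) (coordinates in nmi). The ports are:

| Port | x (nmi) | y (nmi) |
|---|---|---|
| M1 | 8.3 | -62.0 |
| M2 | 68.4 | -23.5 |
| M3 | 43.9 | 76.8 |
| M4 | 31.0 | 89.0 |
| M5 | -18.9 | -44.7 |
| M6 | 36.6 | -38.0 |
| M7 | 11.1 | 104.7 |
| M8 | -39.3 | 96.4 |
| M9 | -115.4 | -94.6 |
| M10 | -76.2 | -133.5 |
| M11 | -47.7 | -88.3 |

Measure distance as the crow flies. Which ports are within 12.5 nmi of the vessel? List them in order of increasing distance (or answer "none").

none

Distances from (-25.2, -67.9):
M1: √((33.5)² + (5.9)²) = √(1122.250 + 34.810) = 34.0 nmi
M2: √((93.6)² + (44.4)²) = √(8760.960 + 1971.360) = 103.6 nmi
M3: √((69.1)² + (144.7)²) = √(4774.810 + 20938.090) = 160.4 nmi
M4: √((56.2)² + (156.9)²) = √(3158.440 + 24617.610) = 166.7 nmi
M5: √((6.3)² + (23.2)²) = √(39.690 + 538.240) = 24.0 nmi
M6: √((61.8)² + (29.9)²) = √(3819.240 + 894.010) = 68.7 nmi
M7: √((36.3)² + (172.6)²) = √(1317.690 + 29790.760) = 176.4 nmi
M8: √((-14.1)² + (164.3)²) = √(198.810 + 26994.490) = 164.9 nmi
M9: √((-90.2)² + (-26.7)²) = √(8136.040 + 712.890) = 94.1 nmi
M10: √((-51.0)² + (-65.6)²) = √(2601.000 + 4303.360) = 83.1 nmi
M11: √((-22.5)² + (-20.4)²) = √(506.250 + 416.160) = 30.4 nmi
Threshold 12.5 nmi: none within range.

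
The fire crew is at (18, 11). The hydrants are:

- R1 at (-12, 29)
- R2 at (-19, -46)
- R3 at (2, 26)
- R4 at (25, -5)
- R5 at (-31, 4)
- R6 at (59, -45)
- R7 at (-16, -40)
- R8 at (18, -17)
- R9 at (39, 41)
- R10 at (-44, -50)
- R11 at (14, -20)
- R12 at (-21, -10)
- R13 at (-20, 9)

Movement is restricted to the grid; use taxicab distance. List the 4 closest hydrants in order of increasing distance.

R4, R8, R3, R11

Distances from (18, 11):
R1: |-30| + |18| = 30 + 18 = 48
R2: |-37| + |-57| = 37 + 57 = 94
R3: |-16| + |15| = 16 + 15 = 31
R4: |7| + |-16| = 7 + 16 = 23
R5: |-49| + |-7| = 49 + 7 = 56
R6: |41| + |-56| = 41 + 56 = 97
R7: |-34| + |-51| = 34 + 51 = 85
R8: |0| + |-28| = 0 + 28 = 28
R9: |21| + |30| = 21 + 30 = 51
R10: |-62| + |-61| = 62 + 61 = 123
R11: |-4| + |-31| = 4 + 31 = 35
R12: |-39| + |-21| = 39 + 21 = 60
R13: |-38| + |-2| = 38 + 2 = 40
Sorted: R4 (23) < R8 (28) < R3 (31) < R11 (35) < R13 (40) < R1 (48) < …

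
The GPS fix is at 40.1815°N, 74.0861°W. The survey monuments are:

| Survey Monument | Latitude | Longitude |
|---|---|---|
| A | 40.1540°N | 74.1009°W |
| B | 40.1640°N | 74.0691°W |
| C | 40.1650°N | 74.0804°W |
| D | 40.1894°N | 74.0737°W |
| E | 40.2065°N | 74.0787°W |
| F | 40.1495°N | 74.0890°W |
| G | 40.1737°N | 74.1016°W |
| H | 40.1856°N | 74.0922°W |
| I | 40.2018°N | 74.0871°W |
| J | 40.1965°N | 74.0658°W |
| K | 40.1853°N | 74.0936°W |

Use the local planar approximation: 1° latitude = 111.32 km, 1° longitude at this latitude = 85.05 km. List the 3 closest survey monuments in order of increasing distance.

Distances from 40.1815°N, 74.0861°W:
A: √((-0.0275·111.32)² + (-0.0148·85.05)²) = √(9.371558 + 1.584426) = 3.3100 km
B: √((-0.0175·111.32)² + (0.0170·85.05)²) = √(3.795094 + 2.090482) = 2.4260 km
C: √((-0.0165·111.32)² + (0.0057·85.05)²) = √(3.373761 + 0.235016) = 1.8997 km
D: √((0.0079·111.32)² + (0.0124·85.05)²) = √(0.773394 + 1.112223) = 1.3732 km
E: √((0.0250·111.32)² + (0.0074·85.05)²) = √(7.745089 + 0.396107) = 2.8533 km
F: √((-0.0320·111.32)² + (-0.0029·85.05)²) = √(12.689554 + 0.060834) = 3.5708 km
G: √((-0.0078·111.32)² + (-0.0155·85.05)²) = √(0.753938 + 1.737849) = 1.5785 km
H: √((0.0041·111.32)² + (-0.0061·85.05)²) = √(0.208312 + 0.269159) = 0.6910 km
I: √((0.0203·111.32)² + (-0.0010·85.05)²) = √(5.106678 + 0.007234) = 2.2614 km
J: √((0.0150·111.32)² + (0.0203·85.05)²) = √(2.788232 + 2.980854) = 2.4019 km
K: √((0.0038·111.32)² + (-0.0075·85.05)²) = √(0.178943 + 0.406885) = 0.7654 km
Sorted: H (0.6910 km) < K (0.7654 km) < D (1.3732 km) < G (1.5785 km) < C (1.8997 km) < …

H, K, D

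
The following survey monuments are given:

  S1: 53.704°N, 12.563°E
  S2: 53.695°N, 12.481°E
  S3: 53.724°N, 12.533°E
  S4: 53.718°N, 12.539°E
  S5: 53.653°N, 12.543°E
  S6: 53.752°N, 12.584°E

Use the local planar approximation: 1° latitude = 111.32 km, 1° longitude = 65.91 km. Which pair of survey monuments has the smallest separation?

Pairwise distances:
S1–S2: 5.497 km
S1–S3: 2.978 km
S1–S4: 2.221 km
S1–S5: 5.828 km
S1–S6: 5.520 km
S2–S3: 4.708 km
S2–S4: 4.601 km
S2–S5: 6.210 km
S2–S6: 9.292 km
S3–S4: 0.776 km
S3–S5: 7.931 km
S3–S6: 4.584 km
S4–S5: 7.241 km
S4–S6: 4.809 km
S5–S6: 11.347 km
Closest pair: S3–S4 at 0.776 km.

S3 and S4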